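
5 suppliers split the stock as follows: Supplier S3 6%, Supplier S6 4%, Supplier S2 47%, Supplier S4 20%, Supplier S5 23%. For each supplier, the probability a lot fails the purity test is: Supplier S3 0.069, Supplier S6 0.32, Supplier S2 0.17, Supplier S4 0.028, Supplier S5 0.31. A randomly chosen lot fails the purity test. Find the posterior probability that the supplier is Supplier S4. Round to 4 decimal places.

0.0322

Unnormalized posteriors (prior × likelihood):
  Supplier S3: 0.06 × 0.069 = 0.00414
  Supplier S6: 0.04 × 0.32 = 0.0128
  Supplier S2: 0.47 × 0.17 = 0.0799
  Supplier S4: 0.2 × 0.028 = 0.0056
  Supplier S5: 0.23 × 0.31 = 0.0713
Sum = 0.17374.
P(Supplier S4 | evidence) = 0.0056 / 0.17374 ≈ 0.0322.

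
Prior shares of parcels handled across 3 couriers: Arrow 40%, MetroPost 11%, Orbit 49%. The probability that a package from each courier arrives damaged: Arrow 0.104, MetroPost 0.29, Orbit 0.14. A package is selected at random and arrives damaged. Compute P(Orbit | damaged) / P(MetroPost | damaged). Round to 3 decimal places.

2.150

By Bayes' rule, posterior ∝ prior × likelihood:
  Arrow: 0.4 × 0.104 = 0.0416
  MetroPost: 0.11 × 0.29 = 0.0319
  Orbit: 0.49 × 0.14 = 0.0686
Sum = 0.1421.
The ratio is 0.0686 / 0.0319 (the normalizer cancels) = 2.150.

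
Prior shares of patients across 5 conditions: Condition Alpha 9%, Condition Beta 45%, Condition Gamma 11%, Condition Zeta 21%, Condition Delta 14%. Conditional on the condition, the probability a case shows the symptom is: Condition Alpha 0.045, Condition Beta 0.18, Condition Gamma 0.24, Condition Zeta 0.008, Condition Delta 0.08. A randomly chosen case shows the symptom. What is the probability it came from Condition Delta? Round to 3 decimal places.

0.090

Unnormalized posteriors (prior × likelihood):
  Condition Alpha: 0.09 × 0.045 = 0.00405
  Condition Beta: 0.45 × 0.18 = 0.081
  Condition Gamma: 0.11 × 0.24 = 0.0264
  Condition Zeta: 0.21 × 0.008 = 0.00168
  Condition Delta: 0.14 × 0.08 = 0.0112
Sum = 0.12433.
P(Condition Delta | evidence) = 0.0112 / 0.12433 ≈ 0.090.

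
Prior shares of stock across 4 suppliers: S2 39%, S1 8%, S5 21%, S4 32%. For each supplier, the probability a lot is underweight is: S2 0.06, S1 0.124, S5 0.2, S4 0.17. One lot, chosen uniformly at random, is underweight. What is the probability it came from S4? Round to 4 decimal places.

Prior × likelihood for each hypothesis:
  S2: 0.39 × 0.06 = 0.0234
  S1: 0.08 × 0.124 = 0.00992
  S5: 0.21 × 0.2 = 0.042
  S4: 0.32 × 0.17 = 0.0544
Sum = 0.12972.
P(S4 | evidence) = 0.0544 / 0.12972 ≈ 0.4194.

0.4194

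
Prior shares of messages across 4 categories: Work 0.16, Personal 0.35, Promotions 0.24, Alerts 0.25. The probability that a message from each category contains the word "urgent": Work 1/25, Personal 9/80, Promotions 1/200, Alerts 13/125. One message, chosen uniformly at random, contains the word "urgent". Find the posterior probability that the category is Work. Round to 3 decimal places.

0.088

Unnormalized posteriors (prior × likelihood):
  Work: 0.16 × 0.04 = 0.0064
  Personal: 0.35 × 0.1125 = 0.039375
  Promotions: 0.24 × 0.005 = 0.0012
  Alerts: 0.25 × 0.104 = 0.026
Sum = 0.072975.
P(Work | evidence) = 0.0064 / 0.072975 ≈ 0.088.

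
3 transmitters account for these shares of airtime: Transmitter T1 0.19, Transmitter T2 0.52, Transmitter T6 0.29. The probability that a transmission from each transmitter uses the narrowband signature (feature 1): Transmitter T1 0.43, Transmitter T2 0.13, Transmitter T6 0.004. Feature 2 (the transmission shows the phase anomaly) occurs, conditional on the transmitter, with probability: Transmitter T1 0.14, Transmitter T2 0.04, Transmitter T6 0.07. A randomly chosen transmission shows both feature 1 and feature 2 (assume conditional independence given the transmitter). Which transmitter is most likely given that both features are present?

Transmitter T1

Unnormalized posteriors (prior × likelihood):
  Transmitter T1: 0.19 × 0.43 × 0.14 = 0.011438
  Transmitter T2: 0.52 × 0.13 × 0.04 = 0.002704
  Transmitter T6: 0.29 × 0.004 × 0.07 = 0.0000812
Normalizing constant = 0.0142232.
Largest term belongs to Transmitter T1, so Transmitter T1 is most probable.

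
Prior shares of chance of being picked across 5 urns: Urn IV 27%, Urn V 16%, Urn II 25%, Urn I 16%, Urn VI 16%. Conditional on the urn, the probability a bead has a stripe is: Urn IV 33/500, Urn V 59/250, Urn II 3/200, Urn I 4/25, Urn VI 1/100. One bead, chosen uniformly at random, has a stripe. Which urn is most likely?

Prior × likelihood for each hypothesis:
  Urn IV: 0.27 × 0.066 = 0.01782
  Urn V: 0.16 × 0.236 = 0.03776
  Urn II: 0.25 × 0.015 = 0.00375
  Urn I: 0.16 × 0.16 = 0.0256
  Urn VI: 0.16 × 0.01 = 0.0016
Sum = 0.08653.
Largest term belongs to Urn V, so Urn V is most probable.

Urn V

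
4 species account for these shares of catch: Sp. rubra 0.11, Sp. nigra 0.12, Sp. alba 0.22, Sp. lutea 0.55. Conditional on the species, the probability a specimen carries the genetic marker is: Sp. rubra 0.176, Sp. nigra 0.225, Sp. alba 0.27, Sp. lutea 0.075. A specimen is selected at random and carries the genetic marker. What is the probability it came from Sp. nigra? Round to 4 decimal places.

Unnormalized posteriors (prior × likelihood):
  Sp. rubra: 0.11 × 0.176 = 0.01936
  Sp. nigra: 0.12 × 0.225 = 0.027
  Sp. alba: 0.22 × 0.27 = 0.0594
  Sp. lutea: 0.55 × 0.075 = 0.04125
Total = 0.14701.
P(Sp. nigra | evidence) = 0.027 / 0.14701 ≈ 0.1837.

0.1837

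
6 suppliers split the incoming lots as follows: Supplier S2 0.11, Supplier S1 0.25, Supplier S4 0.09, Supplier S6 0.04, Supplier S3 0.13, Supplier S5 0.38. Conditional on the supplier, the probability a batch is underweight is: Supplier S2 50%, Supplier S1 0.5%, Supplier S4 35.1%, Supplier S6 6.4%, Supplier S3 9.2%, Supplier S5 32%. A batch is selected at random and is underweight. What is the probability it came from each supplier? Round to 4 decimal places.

Compute prior × likelihood for every hypothesis:
  Supplier S2: 0.11 × 0.5 = 0.055
  Supplier S1: 0.25 × 0.005 = 0.00125
  Supplier S4: 0.09 × 0.351 = 0.03159
  Supplier S6: 0.04 × 0.064 = 0.00256
  Supplier S3: 0.13 × 0.092 = 0.01196
  Supplier S5: 0.38 × 0.32 = 0.1216
Normalizing constant = 0.22396.
P(Supplier S2 | underweight) = 0.055/0.22396 ≈ 0.2456
P(Supplier S1 | underweight) = 0.00125/0.22396 ≈ 0.0056
P(Supplier S4 | underweight) = 0.03159/0.22396 ≈ 0.1411
P(Supplier S6 | underweight) = 0.00256/0.22396 ≈ 0.0114
P(Supplier S3 | underweight) = 0.01196/0.22396 ≈ 0.0534
P(Supplier S5 | underweight) = 0.1216/0.22396 ≈ 0.5430
(Check: 0.2456+0.0056+0.1411+0.0114+0.0534+0.5430 = 1.0001.)

Supplier S2 0.2456, Supplier S1 0.0056, Supplier S4 0.1411, Supplier S6 0.0114, Supplier S3 0.0534, Supplier S5 0.5430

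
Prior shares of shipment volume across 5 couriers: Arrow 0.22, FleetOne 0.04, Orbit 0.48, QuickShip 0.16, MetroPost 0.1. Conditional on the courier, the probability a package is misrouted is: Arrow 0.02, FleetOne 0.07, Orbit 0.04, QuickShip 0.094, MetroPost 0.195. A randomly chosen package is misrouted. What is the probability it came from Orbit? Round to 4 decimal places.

0.3151

Compute prior × likelihood for every hypothesis:
  Arrow: 0.22 × 0.02 = 0.0044
  FleetOne: 0.04 × 0.07 = 0.0028
  Orbit: 0.48 × 0.04 = 0.0192
  QuickShip: 0.16 × 0.094 = 0.01504
  MetroPost: 0.1 × 0.195 = 0.0195
Normalizing constant = 0.06094.
P(Orbit | evidence) = 0.0192 / 0.06094 ≈ 0.3151.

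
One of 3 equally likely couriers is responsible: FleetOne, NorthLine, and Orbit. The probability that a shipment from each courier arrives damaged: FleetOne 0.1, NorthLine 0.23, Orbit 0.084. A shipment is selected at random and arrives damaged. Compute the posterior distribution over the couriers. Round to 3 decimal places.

FleetOne 0.242, NorthLine 0.556, Orbit 0.203

Since the prior is uniform, the posterior is proportional to the likelihood:
  FleetOne: 0.1
  NorthLine: 0.23
  Orbit: 0.084
Sum = 0.414.
P(FleetOne | damaged) = 0.1/0.414 ≈ 0.242
P(NorthLine | damaged) = 0.23/0.414 ≈ 0.556
P(Orbit | damaged) = 0.084/0.414 ≈ 0.203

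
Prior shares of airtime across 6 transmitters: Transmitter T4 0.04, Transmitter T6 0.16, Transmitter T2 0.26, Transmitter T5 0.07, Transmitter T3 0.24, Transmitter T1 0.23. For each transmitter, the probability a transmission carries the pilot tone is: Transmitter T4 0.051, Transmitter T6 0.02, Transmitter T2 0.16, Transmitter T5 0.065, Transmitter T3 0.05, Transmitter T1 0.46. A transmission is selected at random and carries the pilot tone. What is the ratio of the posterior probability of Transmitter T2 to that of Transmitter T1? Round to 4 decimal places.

Prior × likelihood for each hypothesis:
  Transmitter T4: 0.04 × 0.051 = 0.00204
  Transmitter T6: 0.16 × 0.02 = 0.0032
  Transmitter T2: 0.26 × 0.16 = 0.0416
  Transmitter T5: 0.07 × 0.065 = 0.00455
  Transmitter T3: 0.24 × 0.05 = 0.012
  Transmitter T1: 0.23 × 0.46 = 0.1058
Normalizing constant = 0.16919.
The ratio is 0.0416 / 0.1058 (the normalizer cancels) = 0.3932.

0.3932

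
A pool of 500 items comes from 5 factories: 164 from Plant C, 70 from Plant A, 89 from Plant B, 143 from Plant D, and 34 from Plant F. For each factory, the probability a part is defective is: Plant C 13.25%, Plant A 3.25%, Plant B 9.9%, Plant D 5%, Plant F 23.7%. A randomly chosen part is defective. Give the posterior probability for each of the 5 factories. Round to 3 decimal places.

Plant C 0.452, Plant A 0.047, Plant B 0.183, Plant D 0.149, Plant F 0.168

Compute prior × likelihood for every hypothesis:
  Plant C: 0.328 × 0.1325 = 0.04346
  Plant A: 0.14 × 0.0325 = 0.00455
  Plant B: 0.178 × 0.099 = 0.017622
  Plant D: 0.286 × 0.05 = 0.0143
  Plant F: 0.068 × 0.237 = 0.016116
Sum = 0.096048.
P(Plant C | defective) = 0.04346/0.096048 ≈ 0.452
P(Plant A | defective) = 0.00455/0.096048 ≈ 0.047
P(Plant B | defective) = 0.017622/0.096048 ≈ 0.183
P(Plant D | defective) = 0.0143/0.096048 ≈ 0.149
P(Plant F | defective) = 0.016116/0.096048 ≈ 0.168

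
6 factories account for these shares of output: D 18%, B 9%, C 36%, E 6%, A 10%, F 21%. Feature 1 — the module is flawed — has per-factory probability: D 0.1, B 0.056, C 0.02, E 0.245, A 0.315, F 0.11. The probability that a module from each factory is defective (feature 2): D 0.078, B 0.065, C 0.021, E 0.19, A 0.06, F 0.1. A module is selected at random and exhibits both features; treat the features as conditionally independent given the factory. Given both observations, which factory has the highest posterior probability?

E

Prior × likelihood for each hypothesis:
  D: 0.18 × 0.1 × 0.078 = 0.001404
  B: 0.09 × 0.056 × 0.065 = 0.0003276
  C: 0.36 × 0.02 × 0.021 = 0.0001512
  E: 0.06 × 0.245 × 0.19 = 0.002793
  A: 0.1 × 0.315 × 0.06 = 0.00189
  F: 0.21 × 0.11 × 0.1 = 0.00231
Normalizing constant = 0.0088758.
Largest term belongs to E, so E is most probable.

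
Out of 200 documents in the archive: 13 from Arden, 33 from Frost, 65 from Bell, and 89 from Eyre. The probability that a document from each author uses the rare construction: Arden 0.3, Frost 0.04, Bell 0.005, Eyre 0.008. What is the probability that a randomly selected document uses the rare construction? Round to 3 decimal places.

0.031

Compute prior × likelihood for every hypothesis:
  Arden: 0.065 × 0.3 = 0.0195
  Frost: 0.165 × 0.04 = 0.0066
  Bell: 0.325 × 0.005 = 0.001625
  Eyre: 0.445 × 0.008 = 0.00356
P(rare-form) = 0.0195 + 0.0066 + 0.001625 + 0.00356 = 0.031285 → 0.031.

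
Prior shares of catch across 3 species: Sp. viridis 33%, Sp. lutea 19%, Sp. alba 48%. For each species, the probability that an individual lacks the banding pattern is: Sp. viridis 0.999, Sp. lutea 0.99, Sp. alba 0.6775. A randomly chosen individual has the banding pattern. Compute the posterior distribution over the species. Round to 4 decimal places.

Taking complements, P(banded | each) = Sp. viridis 0.001, Sp. lutea 0.01, Sp. alba 0.3225.
By Bayes' rule, posterior ∝ prior × likelihood:
  Sp. viridis: 0.33 × 0.001 = 0.00033
  Sp. lutea: 0.19 × 0.01 = 0.0019
  Sp. alba: 0.48 × 0.3225 = 0.1548
Total = 0.15703.
P(Sp. viridis | banded) = 0.00033/0.15703 ≈ 0.0021
P(Sp. lutea | banded) = 0.0019/0.15703 ≈ 0.0121
P(Sp. alba | banded) = 0.1548/0.15703 ≈ 0.9858
(Check: 0.0021+0.0121+0.9858 = 1.0000.)

Sp. viridis 0.0021, Sp. lutea 0.0121, Sp. alba 0.9858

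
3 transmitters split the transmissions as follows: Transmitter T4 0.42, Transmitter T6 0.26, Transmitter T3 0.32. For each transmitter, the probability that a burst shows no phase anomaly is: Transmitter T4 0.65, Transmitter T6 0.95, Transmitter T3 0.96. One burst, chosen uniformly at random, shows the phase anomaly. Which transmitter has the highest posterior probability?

Transmitter T4

Taking complements, P(anomaly | each) = Transmitter T4 0.35, Transmitter T6 0.05, Transmitter T3 0.04.
By Bayes' rule, posterior ∝ prior × likelihood:
  Transmitter T4: 0.42 × 0.35 = 0.147
  Transmitter T6: 0.26 × 0.05 = 0.013
  Transmitter T3: 0.32 × 0.04 = 0.0128
Total = 0.1728.
Largest term belongs to Transmitter T4, so Transmitter T4 is most probable.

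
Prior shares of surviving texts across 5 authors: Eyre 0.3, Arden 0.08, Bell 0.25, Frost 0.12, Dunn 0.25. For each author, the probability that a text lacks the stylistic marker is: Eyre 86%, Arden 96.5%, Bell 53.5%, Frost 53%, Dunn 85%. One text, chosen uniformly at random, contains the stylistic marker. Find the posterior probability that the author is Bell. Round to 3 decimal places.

Taking complements, P(marker | each) = Eyre 0.14, Arden 0.035, Bell 0.465, Frost 0.47, Dunn 0.15.
Compute prior × likelihood for every hypothesis:
  Eyre: 0.3 × 0.14 = 0.042
  Arden: 0.08 × 0.035 = 0.0028
  Bell: 0.25 × 0.465 = 0.11625
  Frost: 0.12 × 0.47 = 0.0564
  Dunn: 0.25 × 0.15 = 0.0375
Normalizing constant = 0.25495.
P(Bell | evidence) = 0.11625 / 0.25495 ≈ 0.456.

0.456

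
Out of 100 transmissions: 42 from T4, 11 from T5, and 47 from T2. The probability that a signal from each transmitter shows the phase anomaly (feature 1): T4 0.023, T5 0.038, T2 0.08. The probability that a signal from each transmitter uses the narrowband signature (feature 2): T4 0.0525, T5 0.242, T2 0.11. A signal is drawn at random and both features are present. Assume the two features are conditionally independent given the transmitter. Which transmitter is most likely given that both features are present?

Unnormalized posteriors (prior × likelihood):
  T4: 0.42 × 0.023 × 0.0525 = 0.00050715
  T5: 0.11 × 0.038 × 0.242 = 0.00101156
  T2: 0.47 × 0.08 × 0.11 = 0.004136
Normalizing constant = 0.00565471.
Largest term belongs to T2, so T2 is most probable.

T2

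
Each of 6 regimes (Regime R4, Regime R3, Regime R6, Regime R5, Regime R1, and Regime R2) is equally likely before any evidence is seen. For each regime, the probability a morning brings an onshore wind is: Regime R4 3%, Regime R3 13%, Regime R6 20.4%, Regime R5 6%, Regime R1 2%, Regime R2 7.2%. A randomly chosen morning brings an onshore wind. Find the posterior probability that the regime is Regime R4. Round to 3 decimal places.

With a uniform prior (1/6 each), posterior ∝ likelihood:
  Regime R4: 0.03
  Regime R3: 0.13
  Regime R6: 0.204
  Regime R5: 0.06
  Regime R1: 0.02
  Regime R2: 0.072
Total = 0.516.
P(Regime R4 | evidence) = 0.03 / 0.516 ≈ 0.058.

0.058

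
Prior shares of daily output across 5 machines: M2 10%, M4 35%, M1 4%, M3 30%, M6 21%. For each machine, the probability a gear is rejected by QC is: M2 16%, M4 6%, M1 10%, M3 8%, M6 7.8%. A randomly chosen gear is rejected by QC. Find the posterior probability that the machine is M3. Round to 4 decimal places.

0.2949

Prior × likelihood for each hypothesis:
  M2: 0.1 × 0.16 = 0.016
  M4: 0.35 × 0.06 = 0.021
  M1: 0.04 × 0.1 = 0.004
  M3: 0.3 × 0.08 = 0.024
  M6: 0.21 × 0.078 = 0.01638
Normalizing constant = 0.08138.
P(M3 | evidence) = 0.024 / 0.08138 ≈ 0.2949.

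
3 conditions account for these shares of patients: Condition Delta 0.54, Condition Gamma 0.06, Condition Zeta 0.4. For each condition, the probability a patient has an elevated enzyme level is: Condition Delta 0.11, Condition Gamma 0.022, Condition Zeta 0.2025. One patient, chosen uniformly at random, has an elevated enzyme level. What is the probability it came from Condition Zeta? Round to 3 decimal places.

Compute prior × likelihood for every hypothesis:
  Condition Delta: 0.54 × 0.11 = 0.0594
  Condition Gamma: 0.06 × 0.022 = 0.00132
  Condition Zeta: 0.4 × 0.2025 = 0.081
Normalizing constant = 0.14172.
P(Condition Zeta | evidence) = 0.081 / 0.14172 ≈ 0.572.

0.572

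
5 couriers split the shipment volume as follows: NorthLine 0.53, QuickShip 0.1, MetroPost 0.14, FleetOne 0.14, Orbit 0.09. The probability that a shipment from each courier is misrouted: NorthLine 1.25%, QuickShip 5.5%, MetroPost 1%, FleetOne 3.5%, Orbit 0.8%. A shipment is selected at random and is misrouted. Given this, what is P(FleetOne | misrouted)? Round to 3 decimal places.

Compute prior × likelihood for every hypothesis:
  NorthLine: 0.53 × 0.0125 = 0.006625
  QuickShip: 0.1 × 0.055 = 0.0055
  MetroPost: 0.14 × 0.01 = 0.0014
  FleetOne: 0.14 × 0.035 = 0.0049
  Orbit: 0.09 × 0.008 = 0.00072
Normalizing constant = 0.019145.
P(FleetOne | evidence) = 0.0049 / 0.019145 ≈ 0.256.

0.256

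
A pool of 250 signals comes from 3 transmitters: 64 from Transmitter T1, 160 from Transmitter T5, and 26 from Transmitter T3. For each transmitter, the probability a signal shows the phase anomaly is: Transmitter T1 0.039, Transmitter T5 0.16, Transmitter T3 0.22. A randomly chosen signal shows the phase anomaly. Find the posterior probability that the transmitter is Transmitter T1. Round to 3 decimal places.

Compute prior × likelihood for every hypothesis:
  Transmitter T1: 0.256 × 0.039 = 0.009984
  Transmitter T5: 0.64 × 0.16 = 0.1024
  Transmitter T3: 0.104 × 0.22 = 0.02288
Total = 0.135264.
P(Transmitter T1 | evidence) = 0.009984 / 0.135264 ≈ 0.074.

0.074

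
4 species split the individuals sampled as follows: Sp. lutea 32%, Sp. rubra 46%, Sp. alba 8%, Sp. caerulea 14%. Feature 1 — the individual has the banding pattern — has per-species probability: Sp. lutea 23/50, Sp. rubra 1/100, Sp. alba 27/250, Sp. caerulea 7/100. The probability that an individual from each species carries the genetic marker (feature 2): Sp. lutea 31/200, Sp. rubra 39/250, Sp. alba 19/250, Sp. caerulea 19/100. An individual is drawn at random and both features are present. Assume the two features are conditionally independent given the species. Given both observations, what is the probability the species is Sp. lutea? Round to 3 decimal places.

Unnormalized posteriors (prior × likelihood):
  Sp. lutea: 0.32 × 0.46 × 0.155 = 0.022816
  Sp. rubra: 0.46 × 0.01 × 0.156 = 0.0007176
  Sp. alba: 0.08 × 0.108 × 0.076 = 0.00065664
  Sp. caerulea: 0.14 × 0.07 × 0.19 = 0.001862
Total = 0.02605224.
P(Sp. lutea | evidence) = 0.022816 / 0.02605224 ≈ 0.876.

0.876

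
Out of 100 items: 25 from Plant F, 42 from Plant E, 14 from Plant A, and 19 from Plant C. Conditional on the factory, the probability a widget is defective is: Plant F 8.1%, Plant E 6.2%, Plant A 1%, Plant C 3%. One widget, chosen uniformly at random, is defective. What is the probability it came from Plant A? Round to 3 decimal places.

By Bayes' rule, posterior ∝ prior × likelihood:
  Plant F: 0.25 × 0.081 = 0.02025
  Plant E: 0.42 × 0.062 = 0.02604
  Plant A: 0.14 × 0.01 = 0.0014
  Plant C: 0.19 × 0.03 = 0.0057
Sum = 0.05339.
P(Plant A | evidence) = 0.0014 / 0.05339 ≈ 0.026.

0.026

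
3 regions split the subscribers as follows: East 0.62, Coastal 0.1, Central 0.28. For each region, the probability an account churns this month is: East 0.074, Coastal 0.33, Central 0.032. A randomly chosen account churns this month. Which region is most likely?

East

Compute prior × likelihood for every hypothesis:
  East: 0.62 × 0.074 = 0.04588
  Coastal: 0.1 × 0.33 = 0.033
  Central: 0.28 × 0.032 = 0.00896
Sum = 0.08784.
Largest term belongs to East, so East is most probable.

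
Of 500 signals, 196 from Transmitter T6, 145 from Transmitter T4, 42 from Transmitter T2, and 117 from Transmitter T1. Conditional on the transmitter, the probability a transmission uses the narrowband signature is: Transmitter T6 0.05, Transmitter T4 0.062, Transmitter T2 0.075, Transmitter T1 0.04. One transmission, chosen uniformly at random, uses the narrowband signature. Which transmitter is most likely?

Transmitter T6

By Bayes' rule, posterior ∝ prior × likelihood:
  Transmitter T6: 0.392 × 0.05 = 0.0196
  Transmitter T4: 0.29 × 0.062 = 0.01798
  Transmitter T2: 0.084 × 0.075 = 0.0063
  Transmitter T1: 0.234 × 0.04 = 0.00936
Normalizing constant = 0.05324.
Largest term belongs to Transmitter T6, so Transmitter T6 is most probable.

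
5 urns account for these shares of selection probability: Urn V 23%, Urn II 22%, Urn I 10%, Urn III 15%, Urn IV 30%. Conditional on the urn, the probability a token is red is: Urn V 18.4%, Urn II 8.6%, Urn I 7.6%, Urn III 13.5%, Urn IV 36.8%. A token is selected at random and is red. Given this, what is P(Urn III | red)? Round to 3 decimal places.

Unnormalized posteriors (prior × likelihood):
  Urn V: 0.23 × 0.184 = 0.04232
  Urn II: 0.22 × 0.086 = 0.01892
  Urn I: 0.1 × 0.076 = 0.0076
  Urn III: 0.15 × 0.135 = 0.02025
  Urn IV: 0.3 × 0.368 = 0.1104
Sum = 0.19949.
P(Urn III | evidence) = 0.02025 / 0.19949 ≈ 0.102.

0.102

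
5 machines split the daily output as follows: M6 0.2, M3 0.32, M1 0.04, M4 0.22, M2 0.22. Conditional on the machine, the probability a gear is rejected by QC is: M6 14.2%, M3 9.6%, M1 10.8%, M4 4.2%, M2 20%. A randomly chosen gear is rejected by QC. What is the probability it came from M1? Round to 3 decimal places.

Prior × likelihood for each hypothesis:
  M6: 0.2 × 0.142 = 0.0284
  M3: 0.32 × 0.096 = 0.03072
  M1: 0.04 × 0.108 = 0.00432
  M4: 0.22 × 0.042 = 0.00924
  M2: 0.22 × 0.2 = 0.044
Sum = 0.11668.
P(M1 | evidence) = 0.00432 / 0.11668 ≈ 0.037.

0.037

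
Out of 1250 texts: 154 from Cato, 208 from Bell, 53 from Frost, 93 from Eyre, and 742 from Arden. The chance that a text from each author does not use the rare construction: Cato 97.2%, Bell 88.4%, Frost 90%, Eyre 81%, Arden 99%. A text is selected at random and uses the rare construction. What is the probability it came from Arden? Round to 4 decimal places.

Taking complements, P(rare-form | each) = Cato 0.028, Bell 0.116, Frost 0.1, Eyre 0.19, Arden 0.01.
Compute prior × likelihood for every hypothesis:
  Cato: 0.1232 × 0.028 = 0.0034496
  Bell: 0.1664 × 0.116 = 0.0193024
  Frost: 0.0424 × 0.1 = 0.00424
  Eyre: 0.0744 × 0.19 = 0.014136
  Arden: 0.5936 × 0.01 = 0.005936
Sum = 0.047064.
P(Arden | evidence) = 0.005936 / 0.047064 ≈ 0.1261.

0.1261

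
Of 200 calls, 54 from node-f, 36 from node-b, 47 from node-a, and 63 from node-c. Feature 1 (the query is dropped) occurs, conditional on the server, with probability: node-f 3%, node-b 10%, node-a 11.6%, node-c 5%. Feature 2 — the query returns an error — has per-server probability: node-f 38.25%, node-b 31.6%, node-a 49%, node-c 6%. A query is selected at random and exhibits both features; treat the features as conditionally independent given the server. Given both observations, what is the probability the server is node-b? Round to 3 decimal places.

By Bayes' rule, posterior ∝ prior × likelihood:
  node-f: 0.27 × 0.03 × 0.3825 = 0.00309825
  node-b: 0.18 × 0.1 × 0.316 = 0.005688
  node-a: 0.235 × 0.116 × 0.49 = 0.0133574
  node-c: 0.315 × 0.05 × 0.06 = 0.000945
Total = 0.02308865.
P(node-b | evidence) = 0.005688 / 0.02308865 ≈ 0.246.

0.246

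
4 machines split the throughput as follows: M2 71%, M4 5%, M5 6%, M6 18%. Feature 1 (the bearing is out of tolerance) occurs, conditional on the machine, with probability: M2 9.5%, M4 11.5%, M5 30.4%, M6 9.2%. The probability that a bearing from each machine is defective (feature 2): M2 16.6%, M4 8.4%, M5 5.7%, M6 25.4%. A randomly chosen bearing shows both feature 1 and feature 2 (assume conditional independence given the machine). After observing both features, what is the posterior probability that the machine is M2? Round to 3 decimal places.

Compute prior × likelihood for every hypothesis:
  M2: 0.71 × 0.095 × 0.166 = 0.0111967
  M4: 0.05 × 0.115 × 0.084 = 0.000483
  M5: 0.06 × 0.304 × 0.057 = 0.00103968
  M6: 0.18 × 0.092 × 0.254 = 0.00420624
Normalizing constant = 0.01692562.
P(M2 | evidence) = 0.0111967 / 0.01692562 ≈ 0.662.

0.662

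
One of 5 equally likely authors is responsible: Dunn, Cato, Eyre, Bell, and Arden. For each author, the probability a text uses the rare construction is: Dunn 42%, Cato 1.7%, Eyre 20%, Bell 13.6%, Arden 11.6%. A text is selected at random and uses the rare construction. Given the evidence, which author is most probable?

With a uniform prior (1/5 each), posterior ∝ likelihood:
  Dunn: 0.42
  Cato: 0.017
  Eyre: 0.2
  Bell: 0.136
  Arden: 0.116
Normalizing constant = 0.889.
Largest term belongs to Dunn, so Dunn is most probable.

Dunn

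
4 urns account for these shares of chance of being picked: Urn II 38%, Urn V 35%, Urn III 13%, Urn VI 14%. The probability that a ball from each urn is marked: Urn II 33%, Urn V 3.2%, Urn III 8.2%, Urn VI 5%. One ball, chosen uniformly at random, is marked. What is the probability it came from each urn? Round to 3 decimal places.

Urn II 0.813, Urn V 0.073, Urn III 0.069, Urn VI 0.045

Compute prior × likelihood for every hypothesis:
  Urn II: 0.38 × 0.33 = 0.1254
  Urn V: 0.35 × 0.032 = 0.0112
  Urn III: 0.13 × 0.082 = 0.01066
  Urn VI: 0.14 × 0.05 = 0.007
Sum = 0.15426.
P(Urn II | marked) = 0.1254/0.15426 ≈ 0.813
P(Urn V | marked) = 0.0112/0.15426 ≈ 0.073
P(Urn III | marked) = 0.01066/0.15426 ≈ 0.069
P(Urn VI | marked) = 0.007/0.15426 ≈ 0.045
(Check: 0.813+0.073+0.069+0.045 = 1.000.)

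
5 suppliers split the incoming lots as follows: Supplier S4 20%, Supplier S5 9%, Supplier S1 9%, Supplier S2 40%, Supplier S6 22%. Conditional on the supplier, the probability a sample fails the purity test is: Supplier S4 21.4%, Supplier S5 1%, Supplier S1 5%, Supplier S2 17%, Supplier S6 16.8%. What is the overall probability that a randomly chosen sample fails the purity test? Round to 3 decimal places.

0.153

Compute prior × likelihood for every hypothesis:
  Supplier S4: 0.2 × 0.214 = 0.0428
  Supplier S5: 0.09 × 0.01 = 0.0009
  Supplier S1: 0.09 × 0.05 = 0.0045
  Supplier S2: 0.4 × 0.17 = 0.068
  Supplier S6: 0.22 × 0.168 = 0.03696
P(off-spec) = 0.0428 + 0.0009 + 0.0045 + 0.068 + 0.03696 = 0.15316 → 0.153.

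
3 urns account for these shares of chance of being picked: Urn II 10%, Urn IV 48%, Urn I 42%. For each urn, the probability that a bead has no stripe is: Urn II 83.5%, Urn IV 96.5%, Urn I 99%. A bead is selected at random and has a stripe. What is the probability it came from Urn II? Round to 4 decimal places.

Taking complements, P(striped | each) = Urn II 0.165, Urn IV 0.035, Urn I 0.01.
Compute prior × likelihood for every hypothesis:
  Urn II: 0.1 × 0.165 = 0.0165
  Urn IV: 0.48 × 0.035 = 0.0168
  Urn I: 0.42 × 0.01 = 0.0042
Total = 0.0375.
P(Urn II | evidence) = 0.0165 / 0.0375 ≈ 0.4400.

0.4400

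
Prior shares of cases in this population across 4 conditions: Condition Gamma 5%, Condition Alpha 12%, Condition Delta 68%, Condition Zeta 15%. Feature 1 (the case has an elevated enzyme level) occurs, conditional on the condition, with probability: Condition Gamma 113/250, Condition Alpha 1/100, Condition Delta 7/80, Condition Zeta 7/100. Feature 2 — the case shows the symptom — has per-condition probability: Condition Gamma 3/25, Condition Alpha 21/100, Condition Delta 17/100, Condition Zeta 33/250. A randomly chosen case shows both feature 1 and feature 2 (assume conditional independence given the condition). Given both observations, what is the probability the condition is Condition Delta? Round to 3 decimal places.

0.699

Prior × likelihood for each hypothesis:
  Condition Gamma: 0.05 × 0.452 × 0.12 = 0.002712
  Condition Alpha: 0.12 × 0.01 × 0.21 = 0.000252
  Condition Delta: 0.68 × 0.0875 × 0.17 = 0.010115
  Condition Zeta: 0.15 × 0.07 × 0.132 = 0.001386
Normalizing constant = 0.014465.
P(Condition Delta | evidence) = 0.010115 / 0.014465 ≈ 0.699.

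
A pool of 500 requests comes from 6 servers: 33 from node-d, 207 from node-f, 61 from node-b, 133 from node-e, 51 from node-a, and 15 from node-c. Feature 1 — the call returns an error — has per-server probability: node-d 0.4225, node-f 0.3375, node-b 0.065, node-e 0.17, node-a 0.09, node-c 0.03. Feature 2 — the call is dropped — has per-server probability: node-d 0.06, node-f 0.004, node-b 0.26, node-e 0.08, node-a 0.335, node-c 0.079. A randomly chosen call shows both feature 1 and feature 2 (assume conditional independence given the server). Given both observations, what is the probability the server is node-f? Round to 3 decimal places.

Compute prior × likelihood for every hypothesis:
  node-d: 0.066 × 0.4225 × 0.06 = 0.0016731
  node-f: 0.414 × 0.3375 × 0.004 = 0.0005589
  node-b: 0.122 × 0.065 × 0.26 = 0.0020618
  node-e: 0.266 × 0.17 × 0.08 = 0.0036176
  node-a: 0.102 × 0.09 × 0.335 = 0.0030753
  node-c: 0.03 × 0.03 × 0.079 = 0.0000711
Normalizing constant = 0.0110578.
P(node-f | evidence) = 0.0005589 / 0.0110578 ≈ 0.051.

0.051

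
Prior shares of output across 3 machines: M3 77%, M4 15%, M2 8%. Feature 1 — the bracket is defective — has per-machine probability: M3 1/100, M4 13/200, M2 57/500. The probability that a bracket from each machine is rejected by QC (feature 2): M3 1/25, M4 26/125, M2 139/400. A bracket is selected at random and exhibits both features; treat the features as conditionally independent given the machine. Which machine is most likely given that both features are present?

M2

Prior × likelihood for each hypothesis:
  M3: 0.77 × 0.01 × 0.04 = 0.000308
  M4: 0.15 × 0.065 × 0.208 = 0.002028
  M2: 0.08 × 0.114 × 0.3475 = 0.0031692
Normalizing constant = 0.0055052.
Largest term belongs to M2, so M2 is most probable.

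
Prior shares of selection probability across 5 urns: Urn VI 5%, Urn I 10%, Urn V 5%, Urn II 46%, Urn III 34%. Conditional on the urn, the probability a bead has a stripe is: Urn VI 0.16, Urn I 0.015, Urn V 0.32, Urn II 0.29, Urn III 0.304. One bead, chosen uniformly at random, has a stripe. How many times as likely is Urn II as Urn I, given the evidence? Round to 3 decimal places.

88.933

Compute prior × likelihood for every hypothesis:
  Urn VI: 0.05 × 0.16 = 0.008
  Urn I: 0.1 × 0.015 = 0.0015
  Urn V: 0.05 × 0.32 = 0.016
  Urn II: 0.46 × 0.29 = 0.1334
  Urn III: 0.34 × 0.304 = 0.10336
Normalizing constant = 0.26226.
The ratio is 0.1334 / 0.0015 (the normalizer cancels) = 88.933.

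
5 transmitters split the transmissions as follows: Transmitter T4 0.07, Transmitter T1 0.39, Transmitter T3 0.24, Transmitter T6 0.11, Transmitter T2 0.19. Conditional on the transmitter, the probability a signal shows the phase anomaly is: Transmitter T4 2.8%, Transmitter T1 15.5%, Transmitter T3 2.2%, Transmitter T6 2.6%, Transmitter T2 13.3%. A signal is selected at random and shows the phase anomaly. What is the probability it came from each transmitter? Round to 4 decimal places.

Compute prior × likelihood for every hypothesis:
  Transmitter T4: 0.07 × 0.028 = 0.00196
  Transmitter T1: 0.39 × 0.155 = 0.06045
  Transmitter T3: 0.24 × 0.022 = 0.00528
  Transmitter T6: 0.11 × 0.026 = 0.00286
  Transmitter T2: 0.19 × 0.133 = 0.02527
Total = 0.09582.
P(Transmitter T4 | anomaly) = 0.00196/0.09582 ≈ 0.0205
P(Transmitter T1 | anomaly) = 0.06045/0.09582 ≈ 0.6309
P(Transmitter T3 | anomaly) = 0.00528/0.09582 ≈ 0.0551
P(Transmitter T6 | anomaly) = 0.00286/0.09582 ≈ 0.0298
P(Transmitter T2 | anomaly) = 0.02527/0.09582 ≈ 0.2637

Transmitter T4 0.0205, Transmitter T1 0.6309, Transmitter T3 0.0551, Transmitter T6 0.0298, Transmitter T2 0.2637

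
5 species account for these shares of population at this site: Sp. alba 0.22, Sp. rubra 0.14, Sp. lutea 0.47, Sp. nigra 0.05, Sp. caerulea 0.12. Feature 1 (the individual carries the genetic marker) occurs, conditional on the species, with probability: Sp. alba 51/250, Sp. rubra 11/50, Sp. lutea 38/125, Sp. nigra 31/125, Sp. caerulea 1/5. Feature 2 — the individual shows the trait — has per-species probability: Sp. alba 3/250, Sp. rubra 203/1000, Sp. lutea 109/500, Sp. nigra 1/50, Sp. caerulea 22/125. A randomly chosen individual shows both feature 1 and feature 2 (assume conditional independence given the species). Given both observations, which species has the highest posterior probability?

Compute prior × likelihood for every hypothesis:
  Sp. alba: 0.22 × 0.204 × 0.012 = 0.00053856
  Sp. rubra: 0.14 × 0.22 × 0.203 = 0.0062524
  Sp. lutea: 0.47 × 0.304 × 0.218 = 0.03114784
  Sp. nigra: 0.05 × 0.248 × 0.02 = 0.000248
  Sp. caerulea: 0.12 × 0.2 × 0.176 = 0.004224
Total = 0.0424108.
Largest term belongs to Sp. lutea, so Sp. lutea is most probable.

Sp. lutea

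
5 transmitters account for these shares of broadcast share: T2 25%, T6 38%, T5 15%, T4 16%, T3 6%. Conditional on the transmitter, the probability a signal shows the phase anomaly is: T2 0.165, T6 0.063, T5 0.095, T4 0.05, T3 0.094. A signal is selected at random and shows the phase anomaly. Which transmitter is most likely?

T2

Prior × likelihood for each hypothesis:
  T2: 0.25 × 0.165 = 0.04125
  T6: 0.38 × 0.063 = 0.02394
  T5: 0.15 × 0.095 = 0.01425
  T4: 0.16 × 0.05 = 0.008
  T3: 0.06 × 0.094 = 0.00564
Sum = 0.09308.
Largest term belongs to T2, so T2 is most probable.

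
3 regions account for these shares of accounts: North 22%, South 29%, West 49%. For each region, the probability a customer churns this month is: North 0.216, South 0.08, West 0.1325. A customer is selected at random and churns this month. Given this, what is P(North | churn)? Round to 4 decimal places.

0.3503

Unnormalized posteriors (prior × likelihood):
  North: 0.22 × 0.216 = 0.04752
  South: 0.29 × 0.08 = 0.0232
  West: 0.49 × 0.1325 = 0.064925
Normalizing constant = 0.135645.
P(North | evidence) = 0.04752 / 0.135645 ≈ 0.3503.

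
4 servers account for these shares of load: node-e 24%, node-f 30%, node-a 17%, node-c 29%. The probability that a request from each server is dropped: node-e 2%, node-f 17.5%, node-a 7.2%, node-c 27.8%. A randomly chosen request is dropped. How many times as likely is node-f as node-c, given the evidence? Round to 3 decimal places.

Compute prior × likelihood for every hypothesis:
  node-e: 0.24 × 0.02 = 0.0048
  node-f: 0.3 × 0.175 = 0.0525
  node-a: 0.17 × 0.072 = 0.01224
  node-c: 0.29 × 0.278 = 0.08062
Normalizing constant = 0.15016.
The ratio is 0.0525 / 0.08062 (the normalizer cancels) = 0.651.

0.651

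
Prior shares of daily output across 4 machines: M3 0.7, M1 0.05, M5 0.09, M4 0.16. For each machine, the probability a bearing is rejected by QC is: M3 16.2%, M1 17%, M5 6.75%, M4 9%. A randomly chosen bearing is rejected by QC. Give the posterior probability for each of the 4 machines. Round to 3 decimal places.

Unnormalized posteriors (prior × likelihood):
  M3: 0.7 × 0.162 = 0.1134
  M1: 0.05 × 0.17 = 0.0085
  M5: 0.09 × 0.0675 = 0.006075
  M4: 0.16 × 0.09 = 0.0144
Normalizing constant = 0.142375.
P(M3 | rejected) = 0.1134/0.142375 ≈ 0.796
P(M1 | rejected) = 0.0085/0.142375 ≈ 0.060
P(M5 | rejected) = 0.006075/0.142375 ≈ 0.043
P(M4 | rejected) = 0.0144/0.142375 ≈ 0.101

M3 0.796, M1 0.060, M5 0.043, M4 0.101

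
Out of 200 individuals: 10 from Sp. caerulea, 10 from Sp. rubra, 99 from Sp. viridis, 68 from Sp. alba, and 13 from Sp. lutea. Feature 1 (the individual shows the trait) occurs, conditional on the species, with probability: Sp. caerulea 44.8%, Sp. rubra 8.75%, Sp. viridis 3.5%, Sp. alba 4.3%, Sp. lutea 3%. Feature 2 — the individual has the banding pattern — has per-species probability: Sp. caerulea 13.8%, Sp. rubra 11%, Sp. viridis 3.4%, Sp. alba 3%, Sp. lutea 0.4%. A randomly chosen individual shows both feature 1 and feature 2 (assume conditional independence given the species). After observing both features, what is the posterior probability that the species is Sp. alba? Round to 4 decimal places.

0.0952

By Bayes' rule, posterior ∝ prior × likelihood:
  Sp. caerulea: 0.05 × 0.448 × 0.138 = 0.0030912
  Sp. rubra: 0.05 × 0.0875 × 0.11 = 0.00048125
  Sp. viridis: 0.495 × 0.035 × 0.034 = 0.00058905
  Sp. alba: 0.34 × 0.043 × 0.03 = 0.0004386
  Sp. lutea: 0.065 × 0.03 × 0.004 = 0.0000078
Sum = 0.0046079.
P(Sp. alba | evidence) = 0.0004386 / 0.0046079 ≈ 0.0952.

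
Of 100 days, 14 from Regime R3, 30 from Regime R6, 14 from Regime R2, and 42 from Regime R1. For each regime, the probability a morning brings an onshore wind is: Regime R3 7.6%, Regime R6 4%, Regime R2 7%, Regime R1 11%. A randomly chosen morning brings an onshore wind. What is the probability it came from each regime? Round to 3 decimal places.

By Bayes' rule, posterior ∝ prior × likelihood:
  Regime R3: 0.14 × 0.076 = 0.01064
  Regime R6: 0.3 × 0.04 = 0.012
  Regime R2: 0.14 × 0.07 = 0.0098
  Regime R1: 0.42 × 0.11 = 0.0462
Total = 0.07864.
P(Regime R3 | onshore) = 0.01064/0.07864 ≈ 0.135
P(Regime R6 | onshore) = 0.012/0.07864 ≈ 0.153
P(Regime R2 | onshore) = 0.0098/0.07864 ≈ 0.125
P(Regime R1 | onshore) = 0.0462/0.07864 ≈ 0.587
(Check: 0.135+0.153+0.125+0.587 = 1.000.)

Regime R3 0.135, Regime R6 0.153, Regime R2 0.125, Regime R1 0.587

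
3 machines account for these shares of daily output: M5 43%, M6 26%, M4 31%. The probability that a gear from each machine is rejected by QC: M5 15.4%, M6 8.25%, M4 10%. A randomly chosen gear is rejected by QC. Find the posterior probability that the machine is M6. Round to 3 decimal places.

0.181

Prior × likelihood for each hypothesis:
  M5: 0.43 × 0.154 = 0.06622
  M6: 0.26 × 0.0825 = 0.02145
  M4: 0.31 × 0.1 = 0.031
Normalizing constant = 0.11867.
P(M6 | evidence) = 0.02145 / 0.11867 ≈ 0.181.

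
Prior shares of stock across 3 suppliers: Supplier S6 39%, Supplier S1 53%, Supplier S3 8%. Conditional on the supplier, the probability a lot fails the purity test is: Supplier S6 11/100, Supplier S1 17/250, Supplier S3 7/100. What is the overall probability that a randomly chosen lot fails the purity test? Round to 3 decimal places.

0.085

Unnormalized posteriors (prior × likelihood):
  Supplier S6: 0.39 × 0.11 = 0.0429
  Supplier S1: 0.53 × 0.068 = 0.03604
  Supplier S3: 0.08 × 0.07 = 0.0056
P(off-spec) = 0.0429 + 0.03604 + 0.0056 = 0.08454 → 0.085.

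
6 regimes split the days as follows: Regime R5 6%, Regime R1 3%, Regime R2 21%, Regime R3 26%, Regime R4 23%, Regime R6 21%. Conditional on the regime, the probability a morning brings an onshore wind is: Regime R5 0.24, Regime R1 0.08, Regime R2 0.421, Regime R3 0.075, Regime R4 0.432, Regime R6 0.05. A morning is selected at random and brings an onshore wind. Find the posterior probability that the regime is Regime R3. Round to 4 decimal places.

Unnormalized posteriors (prior × likelihood):
  Regime R5: 0.06 × 0.24 = 0.0144
  Regime R1: 0.03 × 0.08 = 0.0024
  Regime R2: 0.21 × 0.421 = 0.08841
  Regime R3: 0.26 × 0.075 = 0.0195
  Regime R4: 0.23 × 0.432 = 0.09936
  Regime R6: 0.21 × 0.05 = 0.0105
Normalizing constant = 0.23457.
P(Regime R3 | evidence) = 0.0195 / 0.23457 ≈ 0.0831.

0.0831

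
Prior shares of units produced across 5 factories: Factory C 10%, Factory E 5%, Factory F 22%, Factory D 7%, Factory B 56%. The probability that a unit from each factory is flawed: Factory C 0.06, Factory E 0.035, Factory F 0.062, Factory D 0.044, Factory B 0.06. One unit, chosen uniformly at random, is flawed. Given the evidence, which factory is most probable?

Factory B

Compute prior × likelihood for every hypothesis:
  Factory C: 0.1 × 0.06 = 0.006
  Factory E: 0.05 × 0.035 = 0.00175
  Factory F: 0.22 × 0.062 = 0.01364
  Factory D: 0.07 × 0.044 = 0.00308
  Factory B: 0.56 × 0.06 = 0.0336
Sum = 0.05807.
Largest term belongs to Factory B, so Factory B is most probable.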